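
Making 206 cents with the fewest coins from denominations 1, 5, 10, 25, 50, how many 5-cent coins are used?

1

206 − 4×50→6 − 1×5→1 − 1×1→0
Count of 5: 1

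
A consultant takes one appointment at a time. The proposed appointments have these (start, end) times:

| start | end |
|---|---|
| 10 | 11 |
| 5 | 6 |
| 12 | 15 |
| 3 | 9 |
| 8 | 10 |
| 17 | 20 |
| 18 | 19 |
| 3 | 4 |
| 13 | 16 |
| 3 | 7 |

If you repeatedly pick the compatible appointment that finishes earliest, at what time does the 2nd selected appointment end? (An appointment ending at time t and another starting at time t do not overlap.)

Sorted by end: (3,4)  (5,6)  (3,7)  (3,9)  (8,10)  (10,11)  (12,15)  (13,16)  (18,19)  (17,20)
take (3,4); take (5,6); skip (3,7); take (8,10); take (10,11); take (12,15); take (18,19); skip (17,20).
Selected: (3,4) (5,6) (8,10) (10,11) (12,15) (18,19)

6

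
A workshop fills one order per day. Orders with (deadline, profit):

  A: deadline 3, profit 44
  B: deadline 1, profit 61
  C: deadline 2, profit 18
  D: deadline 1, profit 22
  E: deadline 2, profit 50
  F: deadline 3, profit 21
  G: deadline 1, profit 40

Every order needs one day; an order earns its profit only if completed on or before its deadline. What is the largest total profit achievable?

155

Profit order: B=61 E=50 A=44 G=40 D=22 F=21 C=18
Assign: B→slot 1, E→slot 2, A→slot 3, G skipped, D skipped, F skipped, C skipped.
Slots: [1:B] [2:E] [3:A]
Profit = 61 + 50 + 44 = 155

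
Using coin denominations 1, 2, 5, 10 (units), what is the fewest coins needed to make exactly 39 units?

39 = 3×10 + 1×5 + 2×2
Total coins = 3 + 1 + 2 = 6

6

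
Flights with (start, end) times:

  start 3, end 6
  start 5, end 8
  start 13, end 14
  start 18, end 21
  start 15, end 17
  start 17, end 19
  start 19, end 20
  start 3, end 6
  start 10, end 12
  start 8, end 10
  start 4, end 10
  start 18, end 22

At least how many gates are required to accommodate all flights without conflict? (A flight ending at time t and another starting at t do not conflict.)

Events (time:±→running): 3:+→1 3:+→2 4:+→3 5:+→4 … peak 4.

4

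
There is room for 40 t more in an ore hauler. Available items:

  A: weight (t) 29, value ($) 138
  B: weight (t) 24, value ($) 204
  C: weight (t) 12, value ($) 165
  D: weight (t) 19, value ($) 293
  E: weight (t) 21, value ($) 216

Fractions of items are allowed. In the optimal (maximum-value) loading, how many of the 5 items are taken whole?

Sort by value per unit weight and fill in that order.
Ratios (sorted): D 15.42, C 13.75, E 10.29, B 8.50, A 4.76
take D (19 @ 293); take C (12 @ 165); take 9/21 of E → 92.57. Capacity used 40/40.
2 item(s) taken whole; one partial (take 9/21 of E).

2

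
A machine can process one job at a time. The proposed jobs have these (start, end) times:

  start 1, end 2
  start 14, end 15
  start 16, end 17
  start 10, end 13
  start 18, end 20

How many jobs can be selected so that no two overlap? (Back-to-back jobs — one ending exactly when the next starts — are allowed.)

5

Greedy by earliest finish: after sorting by end time, pick each interval compatible with the last pick.
By end time: (1,2), (10,13), (14,15), (16,17), (18,20).
Pick (1,2); next start ≥ 2 → (10,13); next start ≥ 13 → (14,15); next start ≥ 15 → (16,17); next start ≥ 17 → (18,20).
Selected 5 jobs.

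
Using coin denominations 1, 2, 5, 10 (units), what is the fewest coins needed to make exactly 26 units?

26 − 2×10→6 − 1×5→1 − 1×1→0
Total coins = 2 + 1 + 1 = 4

4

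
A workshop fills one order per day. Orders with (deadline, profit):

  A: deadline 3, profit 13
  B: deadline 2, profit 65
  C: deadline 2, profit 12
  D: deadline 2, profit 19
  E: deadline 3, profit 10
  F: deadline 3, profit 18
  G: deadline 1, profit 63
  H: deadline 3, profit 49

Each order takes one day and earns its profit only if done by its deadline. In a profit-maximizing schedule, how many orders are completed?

Take jobs in profit order; each goes to the latest open slot no later than its deadline.
Profit order: B=65 G=63 H=49 D=19 F=18 A=13 C=12 E=10
Assign: B→slot 2, G→slot 1, H→slot 3, D skipped, F skipped, A skipped, C skipped, E skipped.
Slots: [1:G] [2:B] [3:H]
3 of 8 scheduled.

3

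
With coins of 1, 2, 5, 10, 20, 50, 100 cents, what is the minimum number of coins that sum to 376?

7

Greedy: take as many of the largest coin as possible, then repeat with the remainder.
376 − 3×100→76 − 1×50→26 − 1×20→6 − 1×5→1 − 1×1→0
Total coins = 3 + 1 + 1 + 1 + 1 = 7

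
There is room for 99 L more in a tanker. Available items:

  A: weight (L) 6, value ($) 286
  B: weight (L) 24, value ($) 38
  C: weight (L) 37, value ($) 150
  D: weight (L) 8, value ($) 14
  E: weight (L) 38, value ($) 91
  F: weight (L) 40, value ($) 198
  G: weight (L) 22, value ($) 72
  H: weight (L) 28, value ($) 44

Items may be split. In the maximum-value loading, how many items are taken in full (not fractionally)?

3

Order: A (286/6=47.67) > F (198/40=4.95) > C (150/37=4.05) > G (72/22=3.27) > E (91/38=2.39) > D (14/8=1.75) > B (38/24=1.58) > H (44/28=1.57)
Fill: take A (6 @ 286) → take F (40 @ 198) → take C (37 @ 150) → take 16/22 of G → 52.36; 99/99 used.
3 item(s) taken whole; one partial (take 16/22 of G).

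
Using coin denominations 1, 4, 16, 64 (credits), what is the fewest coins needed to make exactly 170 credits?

8

Use the largest denomination that fits, subtract, and repeat.
170 − 2×64→42 − 2×16→10 − 2×4→2 − 2×1→0
Total coins = 2 + 2 + 2 + 2 = 8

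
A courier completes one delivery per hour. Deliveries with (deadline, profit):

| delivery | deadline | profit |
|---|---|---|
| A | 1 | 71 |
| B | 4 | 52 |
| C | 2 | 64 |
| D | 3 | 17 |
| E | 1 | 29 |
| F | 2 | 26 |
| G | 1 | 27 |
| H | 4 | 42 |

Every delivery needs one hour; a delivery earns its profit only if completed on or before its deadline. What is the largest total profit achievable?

By profit: A(d1,71), C(d2,64), B(d4,52), H(d4,42), E(d1,29), G(d1,27), F(d2,26), D(d3,17)
A→slot 1; C→slot 2; B→slot 4; H→slot 3; E skipped; G skipped; F skipped; D skipped.
Profit = 71 + 64 + 42 + 52 = 229

229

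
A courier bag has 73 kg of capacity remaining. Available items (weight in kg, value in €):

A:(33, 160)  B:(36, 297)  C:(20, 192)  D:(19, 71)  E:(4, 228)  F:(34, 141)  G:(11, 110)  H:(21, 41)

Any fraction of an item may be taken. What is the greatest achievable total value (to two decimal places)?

Sort by value per unit weight and fill in that order.
Order: E (228/4=57.00) > G (110/11=10.00) > C (192/20=9.60) > B (297/36=8.25) > A (160/33=4.85) > F (141/34=4.15) > D (71/19=3.74) > H (41/21=1.95)
Fill: take E (4 @ 228) → take G (11 @ 110) → take C (20 @ 192) → take B (36 @ 297) → take 2/33 of A → 9.70; 73/73 used.
Total value = 836.70

836.70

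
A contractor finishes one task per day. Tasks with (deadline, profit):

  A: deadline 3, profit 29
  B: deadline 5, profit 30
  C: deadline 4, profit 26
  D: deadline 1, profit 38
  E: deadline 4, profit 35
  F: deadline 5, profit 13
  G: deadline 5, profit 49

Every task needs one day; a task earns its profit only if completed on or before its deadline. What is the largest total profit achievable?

Sort by profit descending; place each in the latest free slot ≤ its deadline.
By profit: G(d5,49), D(d1,38), E(d4,35), B(d5,30), A(d3,29), C(d4,26), F(d5,13)
G→slot 5; D→slot 1; E→slot 4; B→slot 3; A→slot 2; C skipped; F skipped.
Profit = 38 + 29 + 30 + 35 + 49 = 181

181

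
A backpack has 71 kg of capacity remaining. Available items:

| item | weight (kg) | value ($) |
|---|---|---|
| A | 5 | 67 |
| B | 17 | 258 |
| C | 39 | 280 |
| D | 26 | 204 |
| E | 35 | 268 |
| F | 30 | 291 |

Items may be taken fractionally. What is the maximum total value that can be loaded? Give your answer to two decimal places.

Greedy by value/weight ratio, highest first.
Order: B (258/17=15.18) > A (67/5=13.40) > F (291/30=9.70) > D (204/26=7.85) > E (268/35=7.66) > C (280/39=7.18)
Fill: take B (17 @ 258) → take A (5 @ 67) → take F (30 @ 291) → take 19/26 of D → 149.08; 71/71 used.
Total value = 765.08

765.08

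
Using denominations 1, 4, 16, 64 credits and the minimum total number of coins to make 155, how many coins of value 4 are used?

2

155 = 2×64 + 1×16 + 2×4 + 3×1
Count of 4: 2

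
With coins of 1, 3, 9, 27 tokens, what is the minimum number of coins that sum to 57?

57 − 2×27→3 − 1×3→0
Total coins = 2 + 1 = 3

3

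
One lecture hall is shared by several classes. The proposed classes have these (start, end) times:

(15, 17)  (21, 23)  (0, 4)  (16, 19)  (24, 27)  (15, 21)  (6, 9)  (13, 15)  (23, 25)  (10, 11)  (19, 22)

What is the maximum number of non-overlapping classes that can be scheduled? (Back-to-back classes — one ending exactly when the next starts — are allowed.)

Sort by end time and greedily take each interval whose start is ≥ the last chosen end.
Sorted by end: (0,4)  (6,9)  (10,11)  (13,15)  (15,17)  (16,19)  (15,21)  (19,22)  (21,23)  (23,25)  (24,27)
take (0,4); take (6,9); take (10,11); take (13,15); take (15,17); take (19,22); take (23,25); skip (24,27).
Selected 7 classes.

7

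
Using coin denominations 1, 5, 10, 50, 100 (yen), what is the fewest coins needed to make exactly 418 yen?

9

Use the largest denomination that fits, subtract, and repeat.
418 − 4×100→18 − 1×10→8 − 1×5→3 − 3×1→0
Total coins = 4 + 1 + 1 + 3 = 9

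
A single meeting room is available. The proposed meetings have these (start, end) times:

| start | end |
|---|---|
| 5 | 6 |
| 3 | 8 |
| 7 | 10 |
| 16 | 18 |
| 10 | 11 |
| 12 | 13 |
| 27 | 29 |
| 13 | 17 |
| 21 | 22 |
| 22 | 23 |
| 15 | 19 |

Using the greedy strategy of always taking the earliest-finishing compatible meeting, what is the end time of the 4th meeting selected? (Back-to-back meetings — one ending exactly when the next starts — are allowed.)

Sorted by end: (5,6)  (3,8)  (7,10)  (10,11)  (12,13)  (13,17)  (16,18)  (15,19)  (21,22)  (22,23)  (27,29)
take (5,6); skip (3,8); take (7,10); take (10,11); take (12,13); take (13,17); take (21,22); take (22,23); take (27,29).
Selected: (5,6) (7,10) (10,11) (12,13) (13,17) (21,22) (22,23) (27,29)

13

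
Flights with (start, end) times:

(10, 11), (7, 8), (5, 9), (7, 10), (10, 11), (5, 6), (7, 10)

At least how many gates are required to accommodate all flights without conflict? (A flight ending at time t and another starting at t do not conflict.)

Count concurrent intervals with a sweep; the peak is the room count.
starts: [5, 5, 7, 7, 7, 10, 10]
ends:   [6, 8, 9, 10, 10, 11, 11]
s5→1 s5→2 e6→1 s7→2 s7→3 s7→4  — peak 4.

4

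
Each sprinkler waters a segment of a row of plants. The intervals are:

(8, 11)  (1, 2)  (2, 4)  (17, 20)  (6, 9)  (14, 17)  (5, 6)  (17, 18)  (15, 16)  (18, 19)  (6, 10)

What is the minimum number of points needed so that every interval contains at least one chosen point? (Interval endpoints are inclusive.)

Sort by right endpoint; whenever an interval is uncovered, place a point at its right end.
By right end: [1,2]  [2,4]  [5,6]  [6,9]  [6,10]  [8,11]  [15,16]  [14,17]  [17,18]  [18,19]  [17,20]
[1,2] uncovered → point at 2; [5,6] uncovered → point at 6; [8,11] uncovered → point at 11; [15,16] uncovered → point at 16; [17,18] uncovered → point at 18.
Points: 2, 6, 11, 16, 18 (5 total).

5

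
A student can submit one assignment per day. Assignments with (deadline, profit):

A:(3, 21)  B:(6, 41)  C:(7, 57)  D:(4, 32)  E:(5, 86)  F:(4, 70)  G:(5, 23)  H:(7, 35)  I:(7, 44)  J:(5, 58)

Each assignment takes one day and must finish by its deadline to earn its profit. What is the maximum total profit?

391

Profit order: E=86 F=70 J=58 C=57 I=44 B=41 H=35 D=32 G=23 A=21
Assign: E→slot 5, F→slot 4, J→slot 3, C→slot 7, I→slot 6, B→slot 2, H→slot 1, D skipped, G skipped, A skipped.
Slots: [1:H] [2:B] [3:J] [4:F] [5:E] [6:I] [7:C]
Profit = 35 + 41 + 58 + 70 + 86 + 44 + 57 = 391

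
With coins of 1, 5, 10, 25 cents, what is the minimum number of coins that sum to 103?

103 = 4×25 + 3×1
Total coins = 4 + 3 = 7

7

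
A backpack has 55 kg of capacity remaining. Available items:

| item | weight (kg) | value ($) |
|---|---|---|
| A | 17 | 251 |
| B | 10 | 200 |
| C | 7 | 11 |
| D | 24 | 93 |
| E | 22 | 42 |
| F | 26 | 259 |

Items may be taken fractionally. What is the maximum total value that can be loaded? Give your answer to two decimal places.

717.75

Greedy by value/weight ratio, highest first.
Order: B (200/10=20.00) > A (251/17=14.76) > F (259/26=9.96) > D (93/24=3.88) > E (42/22=1.91) > C (11/7=1.57)
Fill: take B (10 @ 200) → take A (17 @ 251) → take F (26 @ 259) → take 2/24 of D → 7.75; 55/55 used.
Total value = 717.75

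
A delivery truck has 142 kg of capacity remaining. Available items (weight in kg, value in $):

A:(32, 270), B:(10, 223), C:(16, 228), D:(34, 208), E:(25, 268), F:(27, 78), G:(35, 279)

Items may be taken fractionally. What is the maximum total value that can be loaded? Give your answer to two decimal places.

1414.82

Order: B (223/10=22.30) > C (228/16=14.25) > E (268/25=10.72) > A (270/32=8.44) > G (279/35=7.97) > D (208/34=6.12) > F (78/27=2.89)
Fill: take B (10 @ 223) → take C (16 @ 228) → take E (25 @ 268) → take A (32 @ 270) → take G (35 @ 279) → take 24/34 of D → 146.82; 142/142 used.
Total value = 1414.82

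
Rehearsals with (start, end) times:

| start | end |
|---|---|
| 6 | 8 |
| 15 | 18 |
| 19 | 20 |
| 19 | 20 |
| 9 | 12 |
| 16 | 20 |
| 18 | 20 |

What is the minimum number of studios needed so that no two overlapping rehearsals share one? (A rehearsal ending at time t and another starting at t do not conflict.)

4

Count concurrent intervals with a sweep; the peak is the room count.
Events (time:±→running): 6:+→1 8:-→0 9:+→1 12:-→0 15:+→1 16:+→2 18:-→1 18:+→2 19:+→3 19:+→4 … peak 4.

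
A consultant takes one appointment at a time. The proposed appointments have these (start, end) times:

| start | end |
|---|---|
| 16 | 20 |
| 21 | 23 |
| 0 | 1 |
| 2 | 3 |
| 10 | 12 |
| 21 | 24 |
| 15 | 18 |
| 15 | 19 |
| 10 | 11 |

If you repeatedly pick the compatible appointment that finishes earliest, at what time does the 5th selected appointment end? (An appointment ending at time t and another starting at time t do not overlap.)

Order by finish time; keep every interval that doesn't clash with the previous kept one.
By end time: (0,1), (2,3), (10,11), (10,12), (15,18), (15,19), (16,20), (21,23), (21,24).
Pick (0,1); next start ≥ 1 → (2,3); next start ≥ 3 → (10,11); next start ≥ 11 → (15,18); next start ≥ 18 → (21,23).
Selected: (0,1) (2,3) (10,11) (15,18) (21,23)

23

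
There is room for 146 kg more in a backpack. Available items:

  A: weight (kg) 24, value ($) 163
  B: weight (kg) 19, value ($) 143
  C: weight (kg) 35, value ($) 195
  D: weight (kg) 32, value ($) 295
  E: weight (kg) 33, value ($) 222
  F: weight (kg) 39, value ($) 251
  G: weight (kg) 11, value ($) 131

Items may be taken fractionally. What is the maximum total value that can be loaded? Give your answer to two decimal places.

Sort by value per unit weight and fill in that order.
Order: G (131/11=11.91) > D (295/32=9.22) > B (143/19=7.53) > A (163/24=6.79) > E (222/33=6.73) > F (251/39=6.44) > C (195/35=5.57)
Fill: take G (11 @ 131) → take D (32 @ 295) → take B (19 @ 143) → take A (24 @ 163) → take E (33 @ 222) → take 27/39 of F → 173.77; 146/146 used.
Total value = 1127.77

1127.77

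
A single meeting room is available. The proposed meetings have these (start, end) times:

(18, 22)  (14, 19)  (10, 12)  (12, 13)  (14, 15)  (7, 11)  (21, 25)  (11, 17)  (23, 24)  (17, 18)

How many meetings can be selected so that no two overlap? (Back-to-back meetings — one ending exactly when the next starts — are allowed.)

By end time: (7,11), (10,12), (12,13), (14,15), (11,17), (17,18), (14,19), (18,22), (23,24), (21,25).
Pick (7,11); next start ≥ 11 → (12,13); next start ≥ 13 → (14,15); next start ≥ 15 → (17,18); next start ≥ 18 → (18,22); next start ≥ 22 → (23,24).
Selected 6 meetings.

6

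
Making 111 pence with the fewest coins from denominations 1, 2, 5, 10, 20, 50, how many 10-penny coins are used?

Greedy: take as many of the largest coin as possible, then repeat with the remainder.
111 = 2×50 + 1×10 + 1×1
Count of 10: 1

1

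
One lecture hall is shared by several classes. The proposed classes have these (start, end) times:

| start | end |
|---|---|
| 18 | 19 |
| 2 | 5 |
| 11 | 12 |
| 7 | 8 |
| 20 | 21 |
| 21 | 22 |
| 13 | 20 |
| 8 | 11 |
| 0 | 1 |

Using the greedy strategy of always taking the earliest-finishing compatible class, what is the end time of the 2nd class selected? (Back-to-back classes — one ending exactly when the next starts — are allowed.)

By end time: (0,1), (2,5), (7,8), (8,11), (11,12), (18,19), (13,20), (20,21), (21,22).
Pick (0,1); next start ≥ 1 → (2,5); next start ≥ 5 → (7,8); next start ≥ 8 → (8,11); next start ≥ 11 → (11,12); next start ≥ 12 → (18,19); next start ≥ 19 → (20,21); next start ≥ 21 → (21,22).
Selected: (0,1) (2,5) (7,8) (8,11) (11,12) (18,19) (20,21) (21,22)

5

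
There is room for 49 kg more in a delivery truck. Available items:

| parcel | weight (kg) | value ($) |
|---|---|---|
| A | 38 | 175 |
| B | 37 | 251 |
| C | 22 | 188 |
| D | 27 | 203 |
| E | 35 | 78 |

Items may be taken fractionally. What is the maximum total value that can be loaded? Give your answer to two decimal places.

Order: C (188/22=8.55) > D (203/27=7.52) > B (251/37=6.78) > A (175/38=4.61) > E (78/35=2.23)
Fill: take C (22 @ 188) → take D (27 @ 203); 49/49 used.
Total value = 391.00

391.00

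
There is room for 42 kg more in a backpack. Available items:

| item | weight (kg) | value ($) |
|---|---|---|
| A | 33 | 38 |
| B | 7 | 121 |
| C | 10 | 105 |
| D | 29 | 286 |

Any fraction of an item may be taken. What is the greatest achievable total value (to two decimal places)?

Greedy by value/weight ratio, highest first.
Ratios (sorted): B 17.29, C 10.50, D 9.86, A 1.15
take B (7 @ 121); take C (10 @ 105); take 25/29 of D → 246.55. Capacity used 42/42.
Total value = 472.55

472.55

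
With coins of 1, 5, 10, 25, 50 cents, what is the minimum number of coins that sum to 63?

5

Greedy: take as many of the largest coin as possible, then repeat with the remainder.
63 − 1×50→13 − 1×10→3 − 3×1→0
Total coins = 1 + 1 + 3 = 5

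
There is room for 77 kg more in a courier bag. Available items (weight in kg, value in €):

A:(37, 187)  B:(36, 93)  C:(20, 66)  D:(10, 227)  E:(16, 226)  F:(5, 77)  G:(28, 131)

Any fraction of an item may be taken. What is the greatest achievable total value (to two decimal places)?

Sort by value per unit weight and fill in that order.
Ratios (sorted): D 22.70, F 15.40, E 14.12, A 5.05, G 4.68, C 3.30, B 2.58
take D (10 @ 227); take F (5 @ 77); take E (16 @ 226); take A (37 @ 187); take 9/28 of G → 42.11. Capacity used 77/77.
Total value = 759.11

759.11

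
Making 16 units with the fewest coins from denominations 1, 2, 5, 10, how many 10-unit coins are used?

16 = 1×10 + 1×5 + 1×1
Count of 10: 1

1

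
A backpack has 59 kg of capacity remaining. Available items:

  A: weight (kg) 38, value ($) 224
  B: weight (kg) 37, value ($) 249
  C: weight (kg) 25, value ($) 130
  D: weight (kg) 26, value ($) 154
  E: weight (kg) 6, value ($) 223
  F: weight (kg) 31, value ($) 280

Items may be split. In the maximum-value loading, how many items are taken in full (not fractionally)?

Greedy by value/weight ratio, highest first.
Order: E (223/6=37.17) > F (280/31=9.03) > B (249/37=6.73) > D (154/26=5.92) > A (224/38=5.89) > C (130/25=5.20)
Fill: take E (6 @ 223) → take F (31 @ 280) → take 22/37 of B → 148.05; 59/59 used.
2 item(s) taken whole; one partial (take 22/37 of B).

2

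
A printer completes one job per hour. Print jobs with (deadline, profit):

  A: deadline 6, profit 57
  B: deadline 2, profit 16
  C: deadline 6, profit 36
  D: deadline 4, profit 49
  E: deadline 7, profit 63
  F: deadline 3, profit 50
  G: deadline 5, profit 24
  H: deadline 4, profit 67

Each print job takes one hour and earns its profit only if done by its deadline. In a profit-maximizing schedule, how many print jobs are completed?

7

By profit: H(d4,67), E(d7,63), A(d6,57), F(d3,50), D(d4,49), C(d6,36), G(d5,24), B(d2,16)
H→slot 4; E→slot 7; A→slot 6; F→slot 3; D→slot 2; C→slot 5; G→slot 1; B skipped.
7 of 8 scheduled.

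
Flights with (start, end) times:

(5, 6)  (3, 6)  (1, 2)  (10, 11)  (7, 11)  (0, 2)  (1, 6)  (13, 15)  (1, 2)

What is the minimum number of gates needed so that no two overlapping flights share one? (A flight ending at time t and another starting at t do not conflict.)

4

The answer is the maximum number of intervals overlapping at any instant.
Events (time:±→running): 0:+→1 1:+→2 1:+→3 1:+→4 … peak 4.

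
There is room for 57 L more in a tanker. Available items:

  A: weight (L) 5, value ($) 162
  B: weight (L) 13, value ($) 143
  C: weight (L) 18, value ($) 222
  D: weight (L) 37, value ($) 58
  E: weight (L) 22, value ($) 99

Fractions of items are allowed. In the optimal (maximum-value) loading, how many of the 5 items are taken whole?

Sort by value per unit weight and fill in that order.
Order: A (162/5=32.40) > C (222/18=12.33) > B (143/13=11.00) > E (99/22=4.50) > D (58/37=1.57)
Fill: take A (5 @ 162) → take C (18 @ 222) → take B (13 @ 143) → take 21/22 of E → 94.50; 57/57 used.
3 item(s) taken whole; one partial (take 21/22 of E).

3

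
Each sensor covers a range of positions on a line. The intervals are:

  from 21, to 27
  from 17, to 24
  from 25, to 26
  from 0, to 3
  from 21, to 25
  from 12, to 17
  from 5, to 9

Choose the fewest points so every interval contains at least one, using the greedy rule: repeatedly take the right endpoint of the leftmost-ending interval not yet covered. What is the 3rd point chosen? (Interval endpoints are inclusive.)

17

Process intervals by earliest right end; each time one isn't hit yet, stab at its right endpoint.
By right end: [0,3]  [5,9]  [12,17]  [17,24]  [21,25]  [25,26]  [21,27]
[0,3] uncovered → point at 3; [5,9] uncovered → point at 9; [12,17] uncovered → point at 17; [21,25] uncovered → point at 25.
Points: 3, 9, 17, 25 (4 total).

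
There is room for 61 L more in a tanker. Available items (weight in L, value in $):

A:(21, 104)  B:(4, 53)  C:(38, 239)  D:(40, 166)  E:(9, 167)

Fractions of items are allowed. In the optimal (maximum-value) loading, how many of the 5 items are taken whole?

3

Greedy by value/weight ratio, highest first.
Ratios (sorted): E 18.56, B 13.25, C 6.29, A 4.95, D 4.15
take E (9 @ 167); take B (4 @ 53); take C (38 @ 239); take 10/21 of A → 49.52. Capacity used 61/61.
3 item(s) taken whole; one partial (take 10/21 of A).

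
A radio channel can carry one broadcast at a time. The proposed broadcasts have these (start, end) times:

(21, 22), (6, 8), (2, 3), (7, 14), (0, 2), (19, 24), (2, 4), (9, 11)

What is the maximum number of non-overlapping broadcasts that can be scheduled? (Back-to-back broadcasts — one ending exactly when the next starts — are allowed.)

Sorted by end: (0,2)  (2,3)  (2,4)  (6,8)  (9,11)  (7,14)  (21,22)  (19,24)
take (0,2); take (2,3); take (6,8); take (9,11); take (21,22).
Selected 5 broadcasts.

5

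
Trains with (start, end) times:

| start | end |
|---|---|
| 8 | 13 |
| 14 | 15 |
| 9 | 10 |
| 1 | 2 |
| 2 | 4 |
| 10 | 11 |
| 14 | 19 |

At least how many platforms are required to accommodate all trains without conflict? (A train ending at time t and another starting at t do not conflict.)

2

starts: [1, 2, 8, 9, 10, 14, 14]
ends:   [2, 4, 10, 11, 13, 15, 19]
s1→1 e2→0 s2→1 e4→0 s8→1 s9→2  — peak 2.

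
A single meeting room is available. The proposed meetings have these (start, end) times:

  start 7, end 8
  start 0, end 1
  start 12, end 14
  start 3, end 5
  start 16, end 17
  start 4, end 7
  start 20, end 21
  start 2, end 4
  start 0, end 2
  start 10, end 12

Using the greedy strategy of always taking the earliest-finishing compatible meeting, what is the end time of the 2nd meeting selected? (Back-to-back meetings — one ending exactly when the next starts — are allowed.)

Sort by end time and greedily take each interval whose start is ≥ the last chosen end.
By end time: (0,1), (0,2), (2,4), (3,5), (4,7), (7,8), (10,12), (12,14), (16,17), (20,21).
Pick (0,1); next start ≥ 1 → (2,4); next start ≥ 4 → (4,7); next start ≥ 7 → (7,8); next start ≥ 8 → (10,12); next start ≥ 12 → (12,14); next start ≥ 14 → (16,17); next start ≥ 17 → (20,21).
Selected: (0,1) (2,4) (4,7) (7,8) (10,12) (12,14) (16,17) (20,21)

4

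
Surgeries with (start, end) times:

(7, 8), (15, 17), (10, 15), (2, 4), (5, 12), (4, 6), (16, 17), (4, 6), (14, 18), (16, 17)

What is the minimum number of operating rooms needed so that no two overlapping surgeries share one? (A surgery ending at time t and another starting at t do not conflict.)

4

The answer is the maximum number of intervals overlapping at any instant.
Events (time:±→running): 2:+→1 4:-→0 4:+→1 4:+→2 5:+→3 6:-→2 6:-→1 7:+→2 8:-→1 10:+→2 12:-→1 14:+→2 15:-→1 15:+→2 16:+→3 16:+→4 … peak 4.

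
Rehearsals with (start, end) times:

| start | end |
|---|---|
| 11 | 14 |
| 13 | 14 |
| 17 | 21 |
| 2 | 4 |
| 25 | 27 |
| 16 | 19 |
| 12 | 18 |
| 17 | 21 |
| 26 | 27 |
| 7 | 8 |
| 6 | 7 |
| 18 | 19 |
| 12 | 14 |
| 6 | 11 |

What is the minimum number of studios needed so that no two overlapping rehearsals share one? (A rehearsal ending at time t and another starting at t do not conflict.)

4

Count concurrent intervals with a sweep; the peak is the room count.
Events (time:±→running): 2:+→1 4:-→0 6:+→1 6:+→2 7:-→1 7:+→2 8:-→1 11:-→0 11:+→1 12:+→2 12:+→3 13:+→4 … peak 4.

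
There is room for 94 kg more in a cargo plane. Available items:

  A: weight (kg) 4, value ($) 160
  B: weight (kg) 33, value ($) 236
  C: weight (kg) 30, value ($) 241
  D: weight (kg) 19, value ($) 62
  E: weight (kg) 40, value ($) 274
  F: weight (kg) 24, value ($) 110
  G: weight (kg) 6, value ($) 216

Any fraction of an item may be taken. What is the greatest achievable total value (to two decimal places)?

Greedy by value/weight ratio, highest first.
Ratios (sorted): A 40.00, G 36.00, C 8.03, B 7.15, E 6.85, F 4.58, D 3.26
take A (4 @ 160); take G (6 @ 216); take C (30 @ 241); take B (33 @ 236); take 21/40 of E → 143.85. Capacity used 94/94.
Total value = 996.85

996.85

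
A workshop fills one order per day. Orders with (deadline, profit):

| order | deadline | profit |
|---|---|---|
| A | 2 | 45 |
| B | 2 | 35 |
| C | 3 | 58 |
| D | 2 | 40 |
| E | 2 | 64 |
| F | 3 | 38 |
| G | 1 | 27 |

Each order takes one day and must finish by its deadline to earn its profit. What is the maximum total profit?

Profit order: E=64 C=58 A=45 D=40 F=38 B=35 G=27
Assign: E→slot 2, C→slot 3, A→slot 1, D skipped, F skipped, B skipped, G skipped.
Slots: [1:A] [2:E] [3:C]
Profit = 45 + 64 + 58 = 167

167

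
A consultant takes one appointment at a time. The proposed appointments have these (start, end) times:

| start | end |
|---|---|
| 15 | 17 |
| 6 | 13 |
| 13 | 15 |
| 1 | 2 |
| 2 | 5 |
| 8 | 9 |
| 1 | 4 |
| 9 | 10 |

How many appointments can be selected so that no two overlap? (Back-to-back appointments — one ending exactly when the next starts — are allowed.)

Order by finish time; keep every interval that doesn't clash with the previous kept one.
Sorted by end: (1,2)  (1,4)  (2,5)  (8,9)  (9,10)  (6,13)  (13,15)  (15,17)
take (1,2); take (2,5); take (8,9); take (9,10); take (13,15); take (15,17).
Selected 6 appointments.

6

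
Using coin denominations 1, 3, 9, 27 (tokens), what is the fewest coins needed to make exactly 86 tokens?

6

86 − 3×27→5 − 1×3→2 − 2×1→0
Total coins = 3 + 1 + 2 = 6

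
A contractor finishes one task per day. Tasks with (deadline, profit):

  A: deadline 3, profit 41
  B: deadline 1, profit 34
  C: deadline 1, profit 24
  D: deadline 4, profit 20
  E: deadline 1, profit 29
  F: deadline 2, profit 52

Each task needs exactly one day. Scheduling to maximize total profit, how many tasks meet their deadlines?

Take jobs in profit order; each goes to the latest open slot no later than its deadline.
Profit order: F=52 A=41 B=34 E=29 C=24 D=20
Assign: F→slot 2, A→slot 3, B→slot 1, E skipped, C skipped, D→slot 4.
Slots: [1:B] [2:F] [3:A] [4:D]
4 of 6 scheduled.

4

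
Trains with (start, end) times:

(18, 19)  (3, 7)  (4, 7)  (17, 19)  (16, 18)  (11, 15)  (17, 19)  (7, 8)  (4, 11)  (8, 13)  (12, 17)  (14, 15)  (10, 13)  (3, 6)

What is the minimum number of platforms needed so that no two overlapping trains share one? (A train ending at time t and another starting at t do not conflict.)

Count concurrent intervals with a sweep; the peak is the room count.
starts: [3, 3, 4, 4, 7, 8, 10, 11, 12, 14, 16, 17, 17, 18]
ends:   [6, 7, 7, 8, 11, 13, 13, 15, 15, 17, 18, 19, 19, 19]
s3→1 s3→2 s4→3 s4→4  — peak 4.

4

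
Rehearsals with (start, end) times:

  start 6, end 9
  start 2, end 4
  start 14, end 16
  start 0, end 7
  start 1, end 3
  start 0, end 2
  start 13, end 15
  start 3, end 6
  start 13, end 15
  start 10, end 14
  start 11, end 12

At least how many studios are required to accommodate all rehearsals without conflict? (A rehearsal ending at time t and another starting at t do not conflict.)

3

The answer is the maximum number of intervals overlapping at any instant.
starts: [0, 0, 1, 2, 3, 6, 10, 11, 13, 13, 14]
ends:   [2, 3, 4, 6, 7, 9, 12, 14, 15, 15, 16]
s0→1 s0→2 s1→3  — peak 3.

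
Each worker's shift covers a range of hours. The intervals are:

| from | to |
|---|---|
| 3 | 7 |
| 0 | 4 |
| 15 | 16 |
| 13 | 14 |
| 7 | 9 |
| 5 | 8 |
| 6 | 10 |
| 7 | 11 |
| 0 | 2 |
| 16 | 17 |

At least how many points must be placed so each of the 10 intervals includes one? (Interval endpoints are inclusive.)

By right end: [0,2]  [0,4]  [3,7]  [5,8]  [7,9]  [6,10]  [7,11]  [13,14]  [15,16]  [16,17]
[0,2] uncovered → point at 2; [3,7] uncovered → point at 7; [13,14] uncovered → point at 14; [15,16] uncovered → point at 16.
Points: 2, 7, 14, 16 (4 total).

4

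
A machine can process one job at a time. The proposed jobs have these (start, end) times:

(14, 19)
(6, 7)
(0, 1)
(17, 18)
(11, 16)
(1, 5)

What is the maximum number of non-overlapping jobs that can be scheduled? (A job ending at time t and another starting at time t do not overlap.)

Sort by end time and greedily take each interval whose start is ≥ the last chosen end.
By end time: (0,1), (1,5), (6,7), (11,16), (17,18), (14,19).
Pick (0,1); next start ≥ 1 → (1,5); next start ≥ 5 → (6,7); next start ≥ 7 → (11,16); next start ≥ 16 → (17,18).
Selected 5 jobs.

5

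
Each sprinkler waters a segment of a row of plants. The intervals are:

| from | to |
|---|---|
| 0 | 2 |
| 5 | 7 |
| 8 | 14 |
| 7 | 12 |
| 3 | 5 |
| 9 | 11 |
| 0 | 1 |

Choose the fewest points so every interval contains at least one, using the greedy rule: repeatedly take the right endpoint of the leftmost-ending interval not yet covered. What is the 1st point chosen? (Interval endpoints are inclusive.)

Process intervals by earliest right end; each time one isn't hit yet, stab at its right endpoint.
By right end: [0,1]  [0,2]  [3,5]  [5,7]  [9,11]  [7,12]  [8,14]
[0,1] uncovered → point at 1; [3,5] uncovered → point at 5; [9,11] uncovered → point at 11.
Points: 1, 5, 11 (3 total).

1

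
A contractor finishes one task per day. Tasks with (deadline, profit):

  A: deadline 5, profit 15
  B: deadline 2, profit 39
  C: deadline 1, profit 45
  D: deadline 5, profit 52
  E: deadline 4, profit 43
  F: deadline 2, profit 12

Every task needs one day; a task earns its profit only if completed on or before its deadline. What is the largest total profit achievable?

By profit: D(d5,52), C(d1,45), E(d4,43), B(d2,39), A(d5,15), F(d2,12)
D→slot 5; C→slot 1; E→slot 4; B→slot 2; A→slot 3; F skipped.
Profit = 45 + 39 + 15 + 43 + 52 = 194

194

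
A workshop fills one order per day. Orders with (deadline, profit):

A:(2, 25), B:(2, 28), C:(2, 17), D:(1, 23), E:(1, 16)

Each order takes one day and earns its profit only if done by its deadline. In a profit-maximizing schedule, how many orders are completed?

2

Take jobs in profit order; each goes to the latest open slot no later than its deadline.
Profit order: B=28 A=25 D=23 C=17 E=16
Assign: B→slot 2, A→slot 1, D skipped, C skipped, E skipped.
Slots: [1:A] [2:B]
2 of 5 scheduled.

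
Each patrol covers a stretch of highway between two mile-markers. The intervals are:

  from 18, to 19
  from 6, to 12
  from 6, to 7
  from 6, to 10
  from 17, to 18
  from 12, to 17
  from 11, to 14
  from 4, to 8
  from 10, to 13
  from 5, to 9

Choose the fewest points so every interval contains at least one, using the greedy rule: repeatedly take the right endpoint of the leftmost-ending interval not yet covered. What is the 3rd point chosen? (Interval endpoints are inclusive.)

18

Process intervals by earliest right end; each time one isn't hit yet, stab at its right endpoint.
Sorted: [6,7] [4,8] [5,9] [6,10] [6,12] [10,13] [11,14] [12,17] [17,18] [18,19]
{[6,7],[4,8],[5,9],[6,10],[6,12]} hit by 7; {[10,13],[11,14],[12,17]} hit by 13; {[17,18],[18,19]} hit by 18.
Points: 7, 13, 18 (3 total).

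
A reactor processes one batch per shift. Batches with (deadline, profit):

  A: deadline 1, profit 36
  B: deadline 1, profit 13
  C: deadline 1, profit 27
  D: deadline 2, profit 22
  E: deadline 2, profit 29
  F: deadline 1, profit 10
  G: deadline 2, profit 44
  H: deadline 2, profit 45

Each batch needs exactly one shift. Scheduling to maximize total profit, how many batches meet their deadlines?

By profit: H(d2,45), G(d2,44), A(d1,36), E(d2,29), C(d1,27), D(d2,22), B(d1,13), F(d1,10)
H→slot 2; G→slot 1; A skipped; E skipped; C skipped; D skipped; B skipped; F skipped.
2 of 8 scheduled.

2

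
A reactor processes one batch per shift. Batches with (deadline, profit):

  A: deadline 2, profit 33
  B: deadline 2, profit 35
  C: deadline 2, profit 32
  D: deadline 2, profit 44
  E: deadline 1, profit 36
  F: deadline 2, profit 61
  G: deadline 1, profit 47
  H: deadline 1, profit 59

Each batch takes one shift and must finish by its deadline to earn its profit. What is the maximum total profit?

120

Profit order: F=61 H=59 G=47 D=44 E=36 B=35 A=33 C=32
Assign: F→slot 2, H→slot 1, G skipped, D skipped, E skipped, B skipped, A skipped, C skipped.
Slots: [1:H] [2:F]
Profit = 59 + 61 = 120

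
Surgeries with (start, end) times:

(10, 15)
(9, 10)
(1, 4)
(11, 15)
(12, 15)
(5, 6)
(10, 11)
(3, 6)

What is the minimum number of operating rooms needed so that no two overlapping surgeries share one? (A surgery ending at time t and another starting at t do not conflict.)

3

Count concurrent intervals with a sweep; the peak is the room count.
starts: [1, 3, 5, 9, 10, 10, 11, 12]
ends:   [4, 6, 6, 10, 11, 15, 15, 15]
s1→1 s3→2 e4→1 s5→2 e6→1 e6→0 s9→1 e10→0 s10→1 s10→2 e11→1 s11→2 s12→3  — peak 3.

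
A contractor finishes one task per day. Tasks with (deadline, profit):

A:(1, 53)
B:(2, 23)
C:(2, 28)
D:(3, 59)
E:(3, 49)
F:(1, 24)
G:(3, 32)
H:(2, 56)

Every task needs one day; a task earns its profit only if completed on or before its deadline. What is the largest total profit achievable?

168

Take jobs in profit order; each goes to the latest open slot no later than its deadline.
Profit order: D=59 H=56 A=53 E=49 G=32 C=28 F=24 B=23
Assign: D→slot 3, H→slot 2, A→slot 1, E skipped, G skipped, C skipped, F skipped, B skipped.
Slots: [1:A] [2:H] [3:D]
Profit = 53 + 56 + 59 = 168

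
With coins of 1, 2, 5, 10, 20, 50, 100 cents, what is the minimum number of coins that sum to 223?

5

223 = 2×100 + 1×20 + 1×2 + 1×1
Total coins = 2 + 1 + 1 + 1 = 5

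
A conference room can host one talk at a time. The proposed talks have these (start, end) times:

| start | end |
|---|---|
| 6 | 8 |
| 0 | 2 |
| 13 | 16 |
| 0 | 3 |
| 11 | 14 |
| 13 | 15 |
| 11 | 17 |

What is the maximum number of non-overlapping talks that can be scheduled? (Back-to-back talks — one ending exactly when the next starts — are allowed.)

Greedy by earliest finish: after sorting by end time, pick each interval compatible with the last pick.
Sorted by end: (0,2)  (0,3)  (6,8)  (11,14)  (13,15)  (13,16)  (11,17)
take (0,2); take (6,8); take (11,14); skip (13,16).
Selected 3 talks.

3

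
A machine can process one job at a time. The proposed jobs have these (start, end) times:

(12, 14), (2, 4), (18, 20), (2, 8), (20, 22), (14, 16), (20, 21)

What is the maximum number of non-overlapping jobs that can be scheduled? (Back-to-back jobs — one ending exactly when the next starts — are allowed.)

Order by finish time; keep every interval that doesn't clash with the previous kept one.
Sorted by end: (2,4)  (2,8)  (12,14)  (14,16)  (18,20)  (20,21)  (20,22)
take (2,4); take (12,14); take (14,16); take (18,20); take (20,21).
Selected 5 jobs.

5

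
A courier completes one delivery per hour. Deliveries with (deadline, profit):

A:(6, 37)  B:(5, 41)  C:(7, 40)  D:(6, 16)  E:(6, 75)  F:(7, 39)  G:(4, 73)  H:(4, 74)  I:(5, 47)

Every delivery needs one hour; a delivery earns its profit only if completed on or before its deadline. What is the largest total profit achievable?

By profit: E(d6,75), H(d4,74), G(d4,73), I(d5,47), B(d5,41), C(d7,40), F(d7,39), A(d6,37), D(d6,16)
E→slot 6; H→slot 4; G→slot 3; I→slot 5; B→slot 2; C→slot 7; F→slot 1; A skipped; D skipped.
Profit = 39 + 41 + 73 + 74 + 47 + 75 + 40 = 389

389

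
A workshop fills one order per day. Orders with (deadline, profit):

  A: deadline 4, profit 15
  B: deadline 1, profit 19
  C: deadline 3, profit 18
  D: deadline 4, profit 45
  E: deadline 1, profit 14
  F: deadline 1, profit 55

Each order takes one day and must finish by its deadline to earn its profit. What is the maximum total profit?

133

Sort by profit descending; place each in the latest free slot ≤ its deadline.
By profit: F(d1,55), D(d4,45), B(d1,19), C(d3,18), A(d4,15), E(d1,14)
F→slot 1; D→slot 4; B skipped; C→slot 3; A→slot 2; E skipped.
Profit = 55 + 15 + 18 + 45 = 133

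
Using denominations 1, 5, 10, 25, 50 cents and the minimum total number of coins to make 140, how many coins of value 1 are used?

140 = 2×50 + 1×25 + 1×10 + 1×5
Count of 1: 0

0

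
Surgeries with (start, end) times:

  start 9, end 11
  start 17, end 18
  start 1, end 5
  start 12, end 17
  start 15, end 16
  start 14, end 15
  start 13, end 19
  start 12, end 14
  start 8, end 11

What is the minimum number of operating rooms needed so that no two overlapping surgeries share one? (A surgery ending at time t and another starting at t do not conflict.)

3

Count concurrent intervals with a sweep; the peak is the room count.
starts: [1, 8, 9, 12, 12, 13, 14, 15, 17]
ends:   [5, 11, 11, 14, 15, 16, 17, 18, 19]
s1→1 e5→0 s8→1 s9→2 e11→1 e11→0 s12→1 s12→2 s13→3  — peak 3.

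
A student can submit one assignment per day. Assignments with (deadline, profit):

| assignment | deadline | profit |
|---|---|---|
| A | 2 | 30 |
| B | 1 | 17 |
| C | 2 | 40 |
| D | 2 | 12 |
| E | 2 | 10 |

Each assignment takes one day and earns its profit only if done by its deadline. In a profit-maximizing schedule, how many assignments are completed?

2

Sort by profit descending; place each in the latest free slot ≤ its deadline.
By profit: C(d2,40), A(d2,30), B(d1,17), D(d2,12), E(d2,10)
C→slot 2; A→slot 1; B skipped; D skipped; E skipped.
2 of 5 scheduled.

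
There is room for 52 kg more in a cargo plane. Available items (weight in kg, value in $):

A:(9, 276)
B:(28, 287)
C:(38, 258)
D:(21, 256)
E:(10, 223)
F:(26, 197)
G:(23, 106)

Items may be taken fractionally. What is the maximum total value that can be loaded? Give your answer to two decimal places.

Order: A (276/9=30.67) > E (223/10=22.30) > D (256/21=12.19) > B (287/28=10.25) > F (197/26=7.58) > C (258/38=6.79) > G (106/23=4.61)
Fill: take A (9 @ 276) → take E (10 @ 223) → take D (21 @ 256) → take 12/28 of B → 123.00; 52/52 used.
Total value = 878.00

878.00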